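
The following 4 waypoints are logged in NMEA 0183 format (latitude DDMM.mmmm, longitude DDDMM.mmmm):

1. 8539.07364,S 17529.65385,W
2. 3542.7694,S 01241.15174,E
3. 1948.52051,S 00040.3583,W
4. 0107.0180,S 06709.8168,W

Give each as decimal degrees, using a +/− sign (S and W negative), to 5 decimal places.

1. -85.65123, -175.49423
2. -35.71282, 12.68586
3. -19.80868, -0.67264
4. -1.11697, -67.16361

Point 1:
  Latitude: degrees = first 2 digits = 85, minutes = 39.07364; 85 + 39.07364/60 = 85.651227
  S ⇒ negate
  Longitude: degrees = first 3 digits = 175, minutes = 29.65385; 175 + 29.65385/60 = 175.494231
  W ⇒ negate
Point 2:
  φ: degrees = first 2 digits = 35, minutes = 42.7694; 35 + 42.7694/60 = 35.712823
  S ⇒ negate
  Lon: split at 3 digits → 012° and 41.15174′; 12 + 41.15174/60 = 12.685862
  E → positive
Point 3:
  Latitude: split at 2 digits → 19° and 48.52051′; 19 + 48.52051/60 = 19.808675
  hemisphere S, so the sign is −
  Longitude: degrees = first 3 digits = 0, minutes = 40.3583; 0 + 40.3583/60 = 0.672638
  W → negative
Point 4:
  Lat: split at 2 digits → 01° and 7.018′; 1 + 7.018/60 = 1.116967
  S ⇒ negate
  Longitude: split at 3 digits → 067° and 9.8168′; 67 + 9.8168/60 = 67.163613
  hemisphere W, so the sign is −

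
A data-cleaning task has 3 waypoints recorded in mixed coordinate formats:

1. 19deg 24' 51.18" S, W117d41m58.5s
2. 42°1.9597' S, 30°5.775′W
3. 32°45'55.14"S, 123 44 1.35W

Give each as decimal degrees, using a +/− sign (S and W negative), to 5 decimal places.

1. -19.41422, -117.69958
2. -42.03266, -30.09625
3. -32.76532, -123.73371

Point 1:
  φ: 24′ + 51.18″ = 24.85300′; 19 + 24.85300/60 = 19.414217
  S → negative
  Lon: 41′ + 58.5″ = 41.97500′; 117 + 41.97500/60 = 117.699583
  W ⇒ negate
Point 2:
  φ: 1.9597′ = 0.032662°; total 42.032662
  hemisphere S, so the sign is −
  Lon: 5.775′ = 0.096250°; total 30.096250
  W ⇒ negate
Point 3:
  Latitude: 45′ + 55.14″ = 45.91900′; 32 + 45.91900/60 = 32.765317
  S ⇒ negate
  Lon: 123° + 44/60 + 1.35/3600 = 123 + 0.733333 + 0.000375 = 123.733708
  hemisphere W, so the sign is −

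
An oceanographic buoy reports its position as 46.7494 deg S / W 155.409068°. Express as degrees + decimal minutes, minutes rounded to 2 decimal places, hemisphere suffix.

Lat: minutes = (46.749400 − 46) × 60 = 44.9640
Lon: minutes = (155.409068 − 155) × 60 = 24.5441

46° 44.96′ S, 155° 24.54′ W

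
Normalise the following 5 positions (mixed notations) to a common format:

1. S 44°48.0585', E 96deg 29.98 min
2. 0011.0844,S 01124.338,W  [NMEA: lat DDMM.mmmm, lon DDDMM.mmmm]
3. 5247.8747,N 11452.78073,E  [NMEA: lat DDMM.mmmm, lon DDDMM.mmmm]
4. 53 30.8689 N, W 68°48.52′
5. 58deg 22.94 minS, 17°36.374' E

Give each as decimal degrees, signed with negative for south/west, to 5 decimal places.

Point 1:
  Latitude: 48.0585′ = 0.800975°; total 44.800975
  hemisphere S, so the sign is −
  λ: 96 + 29.98/60 = 96.499667
  E ⇒ keep positive
Point 2:
  Lat: split at 2 digits → 00° and 11.0844′; 0 + 11.0844/60 = 0.184740
  S → negative
  λ: degrees = first 3 digits = 11, minutes = 24.338; 11 + 24.338/60 = 11.405633
  W ⇒ negate
Point 3:
  Latitude: degrees = first 2 digits = 52, minutes = 47.8747; 52 + 47.8747/60 = 52.797912
  N ⇒ keep positive
  Longitude: degrees = first 3 digits = 114, minutes = 52.78073; 114 + 52.78073/60 = 114.879679
  E → positive
Point 4:
  Lat: 30.8689′ = 0.514482°; total 53.514482
  N → positive
  Longitude: 48.52′ = 0.808667°; total 68.808667
  W → negative
Point 5:
  φ: 58 + 22.94/60 = 58.382333
  S ⇒ negate
  Lon: 36.374′ = 0.606233°; total 17.606233
  E ⇒ keep positive

1. -44.80098, 96.49967
2. -0.18474, -11.40563
3. 52.79791, 114.87968
4. 53.51448, -68.80867
5. -58.38233, 17.60623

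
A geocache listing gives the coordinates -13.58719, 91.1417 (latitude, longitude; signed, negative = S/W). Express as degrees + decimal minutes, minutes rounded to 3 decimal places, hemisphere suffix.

13° 35.231′ S, 91° 8.502′ E

Latitude is negative → S; |value| = 13.587190
Latitude: 13° + 0.587190 × 60 = 13° 35.23140′
Lon: 91° + 0.141700 × 60 = 91° 8.50200′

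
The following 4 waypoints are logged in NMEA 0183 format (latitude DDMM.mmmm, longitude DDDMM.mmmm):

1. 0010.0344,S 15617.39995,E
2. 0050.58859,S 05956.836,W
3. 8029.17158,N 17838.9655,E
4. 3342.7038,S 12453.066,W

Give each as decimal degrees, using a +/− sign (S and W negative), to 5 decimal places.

Point 1:
  Latitude: degrees = first 2 digits = 0, minutes = 10.0344; 0 + 10.0344/60 = 0.167240
  hemisphere S, so the sign is −
  Lon: split at 3 digits → 156° and 17.39995′; 156 + 17.39995/60 = 156.289999
  E → positive
Point 2:
  Latitude: degrees = first 2 digits = 0, minutes = 50.58859; 0 + 50.58859/60 = 0.843143
  S ⇒ negate
  Longitude: split at 3 digits → 059° and 56.836′; 59 + 56.836/60 = 59.947267
  W ⇒ negate
Point 3:
  Lat: split at 2 digits → 80° and 29.17158′; 80 + 29.17158/60 = 80.486193
  N ⇒ keep positive
  λ: split at 3 digits → 178° and 38.9655′; 178 + 38.9655/60 = 178.649425
  E ⇒ keep positive
Point 4:
  Lat: split at 2 digits → 33° and 42.7038′; 33 + 42.7038/60 = 33.711730
  hemisphere S, so the sign is −
  Lon: split at 3 digits → 124° and 53.066′; 124 + 53.066/60 = 124.884433
  W ⇒ negate

1. -0.16724, 156.29000
2. -0.84314, -59.94727
3. 80.48619, 178.64943
4. -33.71173, -124.88443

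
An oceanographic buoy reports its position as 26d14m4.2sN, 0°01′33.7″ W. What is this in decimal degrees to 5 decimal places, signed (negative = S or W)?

26.23450, -0.02603

φ: 26 + 14/60 + 4.2/3600 = 26.234500
N → positive
Lon: 0° + 1/60 + 33.7/3600 = 0 + 0.016667 + 0.009361 = 0.026028
W ⇒ negate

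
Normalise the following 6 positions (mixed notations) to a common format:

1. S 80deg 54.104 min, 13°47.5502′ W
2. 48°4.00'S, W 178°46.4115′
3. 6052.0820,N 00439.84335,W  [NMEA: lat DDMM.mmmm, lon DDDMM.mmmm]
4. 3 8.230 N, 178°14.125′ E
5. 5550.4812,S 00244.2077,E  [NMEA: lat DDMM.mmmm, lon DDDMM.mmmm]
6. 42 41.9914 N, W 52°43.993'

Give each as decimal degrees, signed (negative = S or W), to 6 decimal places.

1. -80.901733, -13.792503
2. -48.066667, -178.773525
3. 60.868033, -4.664056
4. 3.137167, 178.235417
5. -55.841353, 2.736795
6. 42.699857, -52.733217

Point 1:
  Latitude: 80 + 54.104/60 = 80.9017333
  S → negative
  Longitude: 13 + 47.5502/60 = 13.7925033
  W ⇒ negate
Point 2:
  φ: 4′ = 0.066667°; total 48.0666667
  S ⇒ negate
  λ: 178 + 46.4115/60 = 178.7735250
  W ⇒ negate
Point 3:
  φ: split at 2 digits → 60° and 52.082′; 60 + 52.082/60 = 60.8680333
  N → positive
  Lon: split at 3 digits → 004° and 39.84335′; 4 + 39.84335/60 = 4.6640558
  W ⇒ negate
Point 4:
  φ: 8.23′ = 0.137167°; total 3.1371667
  N ⇒ keep positive
  Longitude: 178 + 14.125/60 = 178.2354167
  E ⇒ keep positive
Point 5:
  Lat: split at 2 digits → 55° and 50.4812′; 55 + 50.4812/60 = 55.8413533
  S → negative
  Longitude: split at 3 digits → 002° and 44.2077′; 2 + 44.2077/60 = 2.7367950
  E → positive
Point 6:
  φ: 42 + 41.9914/60 = 42.6998567
  N → positive
  Lon: 52 + 43.993/60 = 52.7332167
  W → negative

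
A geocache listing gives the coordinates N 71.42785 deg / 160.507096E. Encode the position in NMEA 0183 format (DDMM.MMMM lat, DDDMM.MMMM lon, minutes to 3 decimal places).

7125.671,N / 16030.426,E

Lat: 71° + 0.427850 × 60 = 71° 25.67100′
Lon: fractional part 0.507096 → 30.42576 minutes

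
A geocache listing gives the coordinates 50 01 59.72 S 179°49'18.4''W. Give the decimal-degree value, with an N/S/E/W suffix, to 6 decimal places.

Lat: 50 + 1/60 + 59.72/3600 = 50.0332556
Longitude: 49′ + 18.4″ = 49.30667′; 179 + 49.30667/60 = 179.8217778

50.033256° S, 179.821778° W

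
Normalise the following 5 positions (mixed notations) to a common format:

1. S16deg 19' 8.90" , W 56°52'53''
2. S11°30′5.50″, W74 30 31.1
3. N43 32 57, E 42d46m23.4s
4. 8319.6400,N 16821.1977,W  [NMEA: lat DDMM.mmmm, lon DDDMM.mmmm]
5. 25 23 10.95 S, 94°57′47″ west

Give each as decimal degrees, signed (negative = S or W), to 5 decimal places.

1. -16.31914, -56.88139
2. -11.50153, -74.50864
3. 43.54917, 42.77317
4. 83.32733, -168.35330
5. -25.38638, -94.96306

Point 1:
  Latitude: 16 + 19/60 + 8.9/3600 = 16.319139
  hemisphere S, so the sign is −
  Lon: 56° + 52/60 + 53/3600 = 56 + 0.866667 + 0.014722 = 56.881389
  W ⇒ negate
Point 2:
  Latitude: 11° + 30/60 + 5.5/3600 = 11 + 0.500000 + 0.001528 = 11.501528
  S → negative
  Lon: 74 + 30/60 + 31.1/3600 = 74.508639
  W ⇒ negate
Point 3:
  φ: 32′ + 57″ = 32.95000′; 43 + 32.95000/60 = 43.549167
  N → positive
  λ: 42 + 46/60 + 23.4/3600 = 42.773167
  E ⇒ keep positive
Point 4:
  φ: split at 2 digits → 83° and 19.64′; 83 + 19.64/60 = 83.327333
  N → positive
  Lon: degrees = first 3 digits = 168, minutes = 21.1977; 168 + 21.1977/60 = 168.353295
  W → negative
Point 5:
  Lat: 25° + 23/60 + 10.95/3600 = 25 + 0.383333 + 0.003042 = 25.386375
  S ⇒ negate
  Longitude: 94 + 57/60 + 47/3600 = 94.963056
  W → negative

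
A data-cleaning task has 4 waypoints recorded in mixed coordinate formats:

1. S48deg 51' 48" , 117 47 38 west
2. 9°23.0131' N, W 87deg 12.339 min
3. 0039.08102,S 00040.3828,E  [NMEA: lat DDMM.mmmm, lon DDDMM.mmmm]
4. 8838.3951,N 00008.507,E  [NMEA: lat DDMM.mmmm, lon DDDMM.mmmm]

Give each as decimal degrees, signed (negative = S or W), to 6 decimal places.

Point 1:
  φ: 51′ + 48″ = 51.80000′; 48 + 51.80000/60 = 48.8633333
  S ⇒ negate
  λ: 117 + 47/60 + 38/3600 = 117.7938889
  hemisphere W, so the sign is −
Point 2:
  φ: 9 + 23.0131/60 = 9.3835517
  N ⇒ keep positive
  λ: 12.339′ = 0.205650°; total 87.2056500
  W → negative
Point 3:
  Lat: degrees = first 2 digits = 0, minutes = 39.08102; 0 + 39.08102/60 = 0.6513503
  S → negative
  λ: degrees = first 3 digits = 0, minutes = 40.3828; 0 + 40.3828/60 = 0.6730467
  E → positive
Point 4:
  φ: split at 2 digits → 88° and 38.3951′; 88 + 38.3951/60 = 88.6399183
  N ⇒ keep positive
  Longitude: split at 3 digits → 000° and 8.507′; 0 + 8.507/60 = 0.1417833
  E → positive

1. -48.863333, -117.793889
2. 9.383552, -87.205650
3. -0.651350, 0.673047
4. 88.639918, 0.141783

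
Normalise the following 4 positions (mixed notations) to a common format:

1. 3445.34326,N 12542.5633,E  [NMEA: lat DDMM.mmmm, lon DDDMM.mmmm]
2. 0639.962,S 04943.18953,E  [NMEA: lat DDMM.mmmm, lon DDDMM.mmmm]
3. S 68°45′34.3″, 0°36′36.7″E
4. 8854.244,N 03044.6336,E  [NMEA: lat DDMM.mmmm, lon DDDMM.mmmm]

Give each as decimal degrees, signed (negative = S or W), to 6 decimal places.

1. 34.755721, 125.709388
2. -6.666033, 49.719826
3. -68.759528, 0.610194
4. 88.904067, 30.743893

Point 1:
  Latitude: degrees = first 2 digits = 34, minutes = 45.34326; 34 + 45.34326/60 = 34.7557210
  N ⇒ keep positive
  Longitude: degrees = first 3 digits = 125, minutes = 42.5633; 125 + 42.5633/60 = 125.7093883
  E ⇒ keep positive
Point 2:
  Latitude: split at 2 digits → 06° and 39.962′; 6 + 39.962/60 = 6.6660333
  S ⇒ negate
  λ: degrees = first 3 digits = 49, minutes = 43.18953; 49 + 43.18953/60 = 49.7198255
  E → positive
Point 3:
  φ: 68° + 45/60 + 34.3/3600 = 68 + 0.750000 + 0.009528 = 68.7595278
  hemisphere S, so the sign is −
  Lon: 0° + 36/60 + 36.7/3600 = 0 + 0.600000 + 0.010194 = 0.6101944
  E ⇒ keep positive
Point 4:
  Latitude: degrees = first 2 digits = 88, minutes = 54.244; 88 + 54.244/60 = 88.9040667
  N ⇒ keep positive
  Longitude: split at 3 digits → 030° and 44.6336′; 30 + 44.6336/60 = 30.7438933
  E → positive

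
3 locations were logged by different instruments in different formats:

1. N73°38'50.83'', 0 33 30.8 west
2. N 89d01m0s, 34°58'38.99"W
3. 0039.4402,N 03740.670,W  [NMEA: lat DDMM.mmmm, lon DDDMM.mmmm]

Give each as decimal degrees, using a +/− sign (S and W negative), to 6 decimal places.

1. 73.647453, -0.558556
2. 89.016667, -34.977497
3. 0.657337, -37.677833

Point 1:
  Latitude: 73° + 38/60 + 50.83/3600 = 73 + 0.633333 + 0.014119 = 73.6474528
  N ⇒ keep positive
  Longitude: 0 + 33/60 + 30.8/3600 = 0.5585556
  W ⇒ negate
Point 2:
  Latitude: 89° + 1/60 + 0/3600 = 89 + 0.016667 + 0.000000 = 89.0166667
  N ⇒ keep positive
  Lon: 34 + 58/60 + 38.99/3600 = 34.9774972
  W → negative
Point 3:
  Lat: split at 2 digits → 00° and 39.4402′; 0 + 39.4402/60 = 0.6573367
  N ⇒ keep positive
  Lon: degrees = first 3 digits = 37, minutes = 40.67; 37 + 40.67/60 = 37.6778333
  hemisphere W, so the sign is −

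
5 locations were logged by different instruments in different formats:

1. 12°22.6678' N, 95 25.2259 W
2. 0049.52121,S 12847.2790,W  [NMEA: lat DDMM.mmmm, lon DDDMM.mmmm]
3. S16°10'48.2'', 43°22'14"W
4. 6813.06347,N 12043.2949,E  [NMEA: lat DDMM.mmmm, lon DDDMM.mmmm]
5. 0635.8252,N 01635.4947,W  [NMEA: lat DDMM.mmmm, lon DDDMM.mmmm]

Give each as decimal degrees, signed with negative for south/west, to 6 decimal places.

1. 12.377797, -95.420432
2. -0.825354, -128.787983
3. -16.180056, -43.370556
4. 68.217725, 120.721582
5. 6.597087, -16.591578

Point 1:
  Lat: 22.6678′ = 0.377797°; total 12.3777967
  N → positive
  Longitude: 25.2259′ = 0.420432°; total 95.4204317
  hemisphere W, so the sign is −
Point 2:
  φ: split at 2 digits → 00° and 49.52121′; 0 + 49.52121/60 = 0.8253535
  hemisphere S, so the sign is −
  Longitude: degrees = first 3 digits = 128, minutes = 47.279; 128 + 47.279/60 = 128.7879833
  W → negative
Point 3:
  Latitude: 16° + 10/60 + 48.2/3600 = 16 + 0.166667 + 0.013389 = 16.1800556
  S → negative
  λ: 22′ + 14″ = 22.23333′; 43 + 22.23333/60 = 43.3705556
  W → negative
Point 4:
  Lat: split at 2 digits → 68° and 13.06347′; 68 + 13.06347/60 = 68.2177245
  N → positive
  Lon: degrees = first 3 digits = 120, minutes = 43.2949; 120 + 43.2949/60 = 120.7215817
  E → positive
Point 5:
  Lat: degrees = first 2 digits = 6, minutes = 35.8252; 6 + 35.8252/60 = 6.5970867
  N ⇒ keep positive
  Longitude: degrees = first 3 digits = 16, minutes = 35.4947; 16 + 35.4947/60 = 16.5915783
  W → negative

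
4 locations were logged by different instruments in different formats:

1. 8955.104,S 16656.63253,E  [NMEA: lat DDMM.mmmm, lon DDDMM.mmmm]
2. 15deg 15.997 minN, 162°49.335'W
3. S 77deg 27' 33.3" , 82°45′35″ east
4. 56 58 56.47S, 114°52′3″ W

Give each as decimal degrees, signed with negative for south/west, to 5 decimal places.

1. -89.91840, 166.94388
2. 15.26662, -162.82225
3. -77.45925, 82.75972
4. -56.98235, -114.86750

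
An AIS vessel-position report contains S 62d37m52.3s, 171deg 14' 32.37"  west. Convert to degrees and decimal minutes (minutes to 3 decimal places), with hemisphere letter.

Latitude: seconds/60 = 0.87167; minutes = 37 + 0.87167 = 37.87167
Lon: seconds/60 = 0.53950; minutes = 14 + 0.53950 = 14.53950

62° 37.872′ S, 171° 14.540′ W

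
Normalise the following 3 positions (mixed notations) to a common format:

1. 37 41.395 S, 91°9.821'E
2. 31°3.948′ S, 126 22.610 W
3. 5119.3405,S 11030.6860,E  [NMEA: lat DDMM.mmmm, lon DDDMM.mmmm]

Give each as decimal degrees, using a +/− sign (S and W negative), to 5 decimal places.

1. -37.68992, 91.16368
2. -31.06580, -126.37683
3. -51.32234, 110.51143

Point 1:
  φ: 37 + 41.395/60 = 37.689917
  hemisphere S, so the sign is −
  Longitude: 91 + 9.821/60 = 91.163683
  E → positive
Point 2:
  Latitude: 31 + 3.948/60 = 31.065800
  S ⇒ negate
  Lon: 22.61′ = 0.376833°; total 126.376833
  W → negative
Point 3:
  φ: split at 2 digits → 51° and 19.3405′; 51 + 19.3405/60 = 51.322342
  hemisphere S, so the sign is −
  Lon: degrees = first 3 digits = 110, minutes = 30.686; 110 + 30.686/60 = 110.511433
  E → positive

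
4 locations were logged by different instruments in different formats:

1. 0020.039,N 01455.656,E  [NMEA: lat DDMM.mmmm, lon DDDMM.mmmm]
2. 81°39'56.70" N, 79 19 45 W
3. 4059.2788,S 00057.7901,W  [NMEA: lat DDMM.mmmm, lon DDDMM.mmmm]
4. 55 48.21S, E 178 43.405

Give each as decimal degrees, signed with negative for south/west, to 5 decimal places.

Point 1:
  φ: degrees = first 2 digits = 0, minutes = 20.039; 0 + 20.039/60 = 0.333983
  N ⇒ keep positive
  Longitude: split at 3 digits → 014° and 55.656′; 14 + 55.656/60 = 14.927600
  E ⇒ keep positive
Point 2:
  Lat: 81 + 39/60 + 56.7/3600 = 81.665750
  N → positive
  Lon: 79 + 19/60 + 45/3600 = 79.329167
  W → negative
Point 3:
  φ: split at 2 digits → 40° and 59.2788′; 40 + 59.2788/60 = 40.987980
  S ⇒ negate
  Lon: degrees = first 3 digits = 0, minutes = 57.7901; 0 + 57.7901/60 = 0.963168
  hemisphere W, so the sign is −
Point 4:
  Lat: 48.21′ = 0.803500°; total 55.803500
  S → negative
  Lon: 43.405′ = 0.723417°; total 178.723417
  E ⇒ keep positive

1. 0.33398, 14.92760
2. 81.66575, -79.32917
3. -40.98798, -0.96317
4. -55.80350, 178.72342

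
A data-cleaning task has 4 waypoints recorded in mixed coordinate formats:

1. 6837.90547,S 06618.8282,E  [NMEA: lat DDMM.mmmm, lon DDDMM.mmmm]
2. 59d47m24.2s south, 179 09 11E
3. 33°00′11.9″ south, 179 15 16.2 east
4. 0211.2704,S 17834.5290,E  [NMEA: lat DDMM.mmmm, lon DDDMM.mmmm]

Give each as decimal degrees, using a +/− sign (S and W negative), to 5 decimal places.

1. -68.63176, 66.31380
2. -59.79006, 179.15306
3. -33.00331, 179.25450
4. -2.18784, 178.57548

Point 1:
  Lat: degrees = first 2 digits = 68, minutes = 37.90547; 68 + 37.90547/60 = 68.631758
  S ⇒ negate
  Longitude: split at 3 digits → 066° and 18.8282′; 66 + 18.8282/60 = 66.313803
  E → positive
Point 2:
  φ: 59° + 47/60 + 24.2/3600 = 59 + 0.783333 + 0.006722 = 59.790056
  S → negative
  Longitude: 9′ + 11″ = 9.18333′; 179 + 9.18333/60 = 179.153056
  E → positive
Point 3:
  Lat: 33° + 0/60 + 11.9/3600 = 33 + 0.000000 + 0.003306 = 33.003306
  S → negative
  λ: 15′ + 16.2″ = 15.27000′; 179 + 15.27000/60 = 179.254500
  E → positive
Point 4:
  φ: degrees = first 2 digits = 2, minutes = 11.2704; 2 + 11.2704/60 = 2.187840
  hemisphere S, so the sign is −
  Lon: split at 3 digits → 178° and 34.529′; 178 + 34.529/60 = 178.575483
  E ⇒ keep positive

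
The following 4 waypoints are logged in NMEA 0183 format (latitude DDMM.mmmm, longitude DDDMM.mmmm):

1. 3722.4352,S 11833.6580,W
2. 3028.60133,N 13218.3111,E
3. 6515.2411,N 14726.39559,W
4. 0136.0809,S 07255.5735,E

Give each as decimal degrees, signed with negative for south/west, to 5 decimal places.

1. -37.37392, -118.56097
2. 30.47669, 132.30519
3. 65.25402, -147.43993
4. -1.60135, 72.92623

Point 1:
  Latitude: degrees = first 2 digits = 37, minutes = 22.4352; 37 + 22.4352/60 = 37.373920
  hemisphere S, so the sign is −
  Lon: degrees = first 3 digits = 118, minutes = 33.658; 118 + 33.658/60 = 118.560967
  hemisphere W, so the sign is −
Point 2:
  φ: degrees = first 2 digits = 30, minutes = 28.60133; 30 + 28.60133/60 = 30.476689
  N ⇒ keep positive
  λ: split at 3 digits → 132° and 18.3111′; 132 + 18.3111/60 = 132.305185
  E ⇒ keep positive
Point 3:
  Latitude: degrees = first 2 digits = 65, minutes = 15.2411; 65 + 15.2411/60 = 65.254018
  N ⇒ keep positive
  λ: split at 3 digits → 147° and 26.39559′; 147 + 26.39559/60 = 147.439927
  W → negative
Point 4:
  φ: degrees = first 2 digits = 1, minutes = 36.0809; 1 + 36.0809/60 = 1.601348
  S → negative
  Lon: degrees = first 3 digits = 72, minutes = 55.5735; 72 + 55.5735/60 = 72.926225
  E → positive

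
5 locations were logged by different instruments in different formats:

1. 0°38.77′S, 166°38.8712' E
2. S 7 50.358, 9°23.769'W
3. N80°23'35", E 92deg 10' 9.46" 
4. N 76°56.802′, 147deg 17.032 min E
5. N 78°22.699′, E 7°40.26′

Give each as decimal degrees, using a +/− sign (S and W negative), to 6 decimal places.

1. -0.646167, 166.647853
2. -7.839300, -9.396150
3. 80.393056, 92.169294
4. 76.946700, 147.283867
5. 78.378317, 7.671000

Point 1:
  Lat: 38.77′ = 0.646167°; total 0.6461667
  S → negative
  Lon: 38.8712′ = 0.647853°; total 166.6478533
  E → positive
Point 2:
  φ: 50.358′ = 0.839300°; total 7.8393000
  S → negative
  Lon: 23.769′ = 0.396150°; total 9.3961500
  W ⇒ negate
Point 3:
  φ: 80° + 23/60 + 35/3600 = 80 + 0.383333 + 0.009722 = 80.3930556
  N → positive
  Lon: 10′ + 9.46″ = 10.15767′; 92 + 10.15767/60 = 92.1692944
  E ⇒ keep positive
Point 4:
  Latitude: 56.802′ = 0.946700°; total 76.9467000
  N → positive
  λ: 17.032′ = 0.283867°; total 147.2838667
  E → positive
Point 5:
  Latitude: 22.699′ = 0.378317°; total 78.3783167
  N ⇒ keep positive
  Lon: 40.26′ = 0.671000°; total 7.6710000
  E → positive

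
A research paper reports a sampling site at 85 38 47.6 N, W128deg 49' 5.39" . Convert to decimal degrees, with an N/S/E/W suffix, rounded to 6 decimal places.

Latitude: 85 + 38/60 + 47.6/3600 = 85.6465556
λ: 49′ + 5.39″ = 49.08983′; 128 + 49.08983/60 = 128.8181639

85.646556° N, 128.818164° W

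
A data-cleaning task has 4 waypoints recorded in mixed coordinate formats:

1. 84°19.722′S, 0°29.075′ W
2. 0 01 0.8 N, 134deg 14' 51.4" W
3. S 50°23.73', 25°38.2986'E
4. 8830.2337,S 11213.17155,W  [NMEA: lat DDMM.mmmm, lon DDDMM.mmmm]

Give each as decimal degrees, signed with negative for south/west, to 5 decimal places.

1. -84.32870, -0.48458
2. 0.01689, -134.24761
3. -50.39550, 25.63831
4. -88.50390, -112.21953

Point 1:
  Latitude: 19.722′ = 0.328700°; total 84.328700
  hemisphere S, so the sign is −
  λ: 0 + 29.075/60 = 0.484583
  W → negative
Point 2:
  Latitude: 0 + 1/60 + 0.8/3600 = 0.016889
  N → positive
  Longitude: 134° + 14/60 + 51.4/3600 = 134 + 0.233333 + 0.014278 = 134.247611
  W → negative
Point 3:
  φ: 23.73′ = 0.395500°; total 50.395500
  S ⇒ negate
  λ: 38.2986′ = 0.638310°; total 25.638310
  E ⇒ keep positive
Point 4:
  φ: split at 2 digits → 88° and 30.2337′; 88 + 30.2337/60 = 88.503895
  S ⇒ negate
  λ: degrees = first 3 digits = 112, minutes = 13.17155; 112 + 13.17155/60 = 112.219526
  W → negative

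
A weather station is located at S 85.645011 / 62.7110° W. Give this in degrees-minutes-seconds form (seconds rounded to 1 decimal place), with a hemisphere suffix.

85°38′42.0″ S, 62°42′39.6″ W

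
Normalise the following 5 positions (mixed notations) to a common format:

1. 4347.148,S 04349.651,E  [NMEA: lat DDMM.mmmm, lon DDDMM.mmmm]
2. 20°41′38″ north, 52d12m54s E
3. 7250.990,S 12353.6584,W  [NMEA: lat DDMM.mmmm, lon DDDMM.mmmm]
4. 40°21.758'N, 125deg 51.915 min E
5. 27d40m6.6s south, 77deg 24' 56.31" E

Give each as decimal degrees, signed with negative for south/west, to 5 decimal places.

1. -43.78580, 43.82752
2. 20.69389, 52.21500
3. -72.84983, -123.89431
4. 40.36263, 125.86525
5. -27.66850, 77.41564

Point 1:
  Latitude: split at 2 digits → 43° and 47.148′; 43 + 47.148/60 = 43.785800
  S → negative
  λ: degrees = first 3 digits = 43, minutes = 49.651; 43 + 49.651/60 = 43.827517
  E → positive
Point 2:
  Lat: 20° + 41/60 + 38/3600 = 20 + 0.683333 + 0.010556 = 20.693889
  N → positive
  λ: 52 + 12/60 + 54/3600 = 52.215000
  E → positive
Point 3:
  φ: split at 2 digits → 72° and 50.99′; 72 + 50.99/60 = 72.849833
  S ⇒ negate
  λ: degrees = first 3 digits = 123, minutes = 53.6584; 123 + 53.6584/60 = 123.894307
  W → negative
Point 4:
  φ: 40 + 21.758/60 = 40.362633
  N ⇒ keep positive
  Lon: 51.915′ = 0.865250°; total 125.865250
  E ⇒ keep positive
Point 5:
  Lat: 27° + 40/60 + 6.6/3600 = 27 + 0.666667 + 0.001833 = 27.668500
  S ⇒ negate
  Longitude: 24′ + 56.31″ = 24.93850′; 77 + 24.93850/60 = 77.415642
  E → positive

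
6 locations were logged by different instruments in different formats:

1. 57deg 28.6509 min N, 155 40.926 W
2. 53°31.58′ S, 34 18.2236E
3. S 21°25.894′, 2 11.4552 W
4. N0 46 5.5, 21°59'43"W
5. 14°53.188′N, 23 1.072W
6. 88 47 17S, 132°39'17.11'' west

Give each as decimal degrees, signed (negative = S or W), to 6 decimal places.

Point 1:
  Latitude: 57 + 28.6509/60 = 57.4775150
  N ⇒ keep positive
  λ: 40.926′ = 0.682100°; total 155.6821000
  W ⇒ negate
Point 2:
  Lat: 53 + 31.58/60 = 53.5263333
  S → negative
  λ: 18.2236′ = 0.303727°; total 34.3037267
  E ⇒ keep positive
Point 3:
  Latitude: 21 + 25.894/60 = 21.4315667
  S ⇒ negate
  λ: 2 + 11.4552/60 = 2.1909200
  hemisphere W, so the sign is −
Point 4:
  φ: 0° + 46/60 + 5.5/3600 = 0 + 0.766667 + 0.001528 = 0.7681944
  N ⇒ keep positive
  Longitude: 21 + 59/60 + 43/3600 = 21.9952778
  W → negative
Point 5:
  Lat: 53.188′ = 0.886467°; total 14.8864667
  N → positive
  λ: 1.072′ = 0.017867°; total 23.0178667
  hemisphere W, so the sign is −
Point 6:
  Lat: 88° + 47/60 + 17/3600 = 88 + 0.783333 + 0.004722 = 88.7880556
  hemisphere S, so the sign is −
  Lon: 132 + 39/60 + 17.11/3600 = 132.6547528
  hemisphere W, so the sign is −

1. 57.477515, -155.682100
2. -53.526333, 34.303727
3. -21.431567, -2.190920
4. 0.768194, -21.995278
5. 14.886467, -23.017867
6. -88.788056, -132.654753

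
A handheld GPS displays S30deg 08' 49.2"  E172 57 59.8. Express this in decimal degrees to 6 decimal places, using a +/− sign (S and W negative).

Latitude: 30 + 8/60 + 49.2/3600 = 30.1470000
S → negative
Longitude: 172 + 57/60 + 59.8/3600 = 172.9666111
E → positive

-30.147000, 172.966611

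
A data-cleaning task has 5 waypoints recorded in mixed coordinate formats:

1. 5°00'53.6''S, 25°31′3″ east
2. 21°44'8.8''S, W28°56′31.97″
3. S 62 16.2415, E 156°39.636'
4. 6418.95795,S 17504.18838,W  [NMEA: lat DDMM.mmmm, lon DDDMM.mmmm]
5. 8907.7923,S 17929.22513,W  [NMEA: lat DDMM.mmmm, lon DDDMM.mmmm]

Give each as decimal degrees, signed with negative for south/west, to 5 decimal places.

Point 1:
  Lat: 5° + 0/60 + 53.6/3600 = 5 + 0.000000 + 0.014889 = 5.014889
  S → negative
  Lon: 25° + 31/60 + 3/3600 = 25 + 0.516667 + 0.000833 = 25.517500
  E → positive
Point 2:
  Lat: 21° + 44/60 + 8.8/3600 = 21 + 0.733333 + 0.002444 = 21.735778
  hemisphere S, so the sign is −
  Longitude: 28 + 56/60 + 31.97/3600 = 28.942214
  hemisphere W, so the sign is −
Point 3:
  Latitude: 16.2415′ = 0.270692°; total 62.270692
  hemisphere S, so the sign is −
  Lon: 156 + 39.636/60 = 156.660600
  E → positive
Point 4:
  Latitude: split at 2 digits → 64° and 18.95795′; 64 + 18.95795/60 = 64.315966
  hemisphere S, so the sign is −
  Lon: degrees = first 3 digits = 175, minutes = 4.18838; 175 + 4.18838/60 = 175.069806
  W → negative
Point 5:
  φ: degrees = first 2 digits = 89, minutes = 7.7923; 89 + 7.7923/60 = 89.129872
  hemisphere S, so the sign is −
  Lon: degrees = first 3 digits = 179, minutes = 29.22513; 179 + 29.22513/60 = 179.487086
  W ⇒ negate

1. -5.01489, 25.51750
2. -21.73578, -28.94221
3. -62.27069, 156.66060
4. -64.31597, -175.06981
5. -89.12987, -179.48709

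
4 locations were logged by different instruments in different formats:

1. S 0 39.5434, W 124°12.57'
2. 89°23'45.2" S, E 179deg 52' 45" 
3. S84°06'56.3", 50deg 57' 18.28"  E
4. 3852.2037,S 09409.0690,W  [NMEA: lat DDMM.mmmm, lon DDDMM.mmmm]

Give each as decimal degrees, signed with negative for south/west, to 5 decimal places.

1. -0.65906, -124.20950
2. -89.39589, 179.87917
3. -84.11564, 50.95508
4. -38.87006, -94.15115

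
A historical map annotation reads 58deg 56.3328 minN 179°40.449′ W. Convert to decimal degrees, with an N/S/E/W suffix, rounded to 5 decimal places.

58.93888° N, 179.67415° W

Lat: 56.3328′ = 0.938880°; total 58.938880
Longitude: 179 + 40.449/60 = 179.674150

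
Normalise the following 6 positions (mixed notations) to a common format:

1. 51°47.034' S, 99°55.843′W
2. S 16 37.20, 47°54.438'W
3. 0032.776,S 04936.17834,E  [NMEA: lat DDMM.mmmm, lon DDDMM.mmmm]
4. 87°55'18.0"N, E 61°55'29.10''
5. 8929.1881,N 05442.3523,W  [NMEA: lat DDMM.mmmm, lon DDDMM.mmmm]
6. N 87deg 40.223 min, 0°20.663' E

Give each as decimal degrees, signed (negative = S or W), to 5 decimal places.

Point 1:
  φ: 47.034′ = 0.783900°; total 51.783900
  S → negative
  λ: 55.843′ = 0.930717°; total 99.930717
  W ⇒ negate
Point 2:
  Lat: 16 + 37.2/60 = 16.620000
  hemisphere S, so the sign is −
  λ: 54.438′ = 0.907300°; total 47.907300
  hemisphere W, so the sign is −
Point 3:
  Latitude: split at 2 digits → 00° and 32.776′; 0 + 32.776/60 = 0.546267
  hemisphere S, so the sign is −
  λ: degrees = first 3 digits = 49, minutes = 36.17834; 49 + 36.17834/60 = 49.602972
  E → positive
Point 4:
  φ: 87° + 55/60 + 18/3600 = 87 + 0.916667 + 0.005000 = 87.921667
  N ⇒ keep positive
  Longitude: 55′ + 29.1″ = 55.48500′; 61 + 55.48500/60 = 61.924750
  E ⇒ keep positive
Point 5:
  φ: split at 2 digits → 89° and 29.1881′; 89 + 29.1881/60 = 89.486468
  N → positive
  Longitude: split at 3 digits → 054° and 42.3523′; 54 + 42.3523/60 = 54.705872
  W ⇒ negate
Point 6:
  Lat: 40.223′ = 0.670383°; total 87.670383
  N → positive
  Lon: 0 + 20.663/60 = 0.344383
  E → positive

1. -51.78390, -99.93072
2. -16.62000, -47.90730
3. -0.54627, 49.60297
4. 87.92167, 61.92475
5. 89.48647, -54.70587
6. 87.67038, 0.34438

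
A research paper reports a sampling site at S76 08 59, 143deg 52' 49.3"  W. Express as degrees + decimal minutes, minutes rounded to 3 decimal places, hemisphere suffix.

76° 8.983′ S, 143° 52.822′ W

Lat: seconds/60 = 0.98333; minutes = 8 + 0.98333 = 8.98333
λ: 52 + 49.3/60 = 52.82167′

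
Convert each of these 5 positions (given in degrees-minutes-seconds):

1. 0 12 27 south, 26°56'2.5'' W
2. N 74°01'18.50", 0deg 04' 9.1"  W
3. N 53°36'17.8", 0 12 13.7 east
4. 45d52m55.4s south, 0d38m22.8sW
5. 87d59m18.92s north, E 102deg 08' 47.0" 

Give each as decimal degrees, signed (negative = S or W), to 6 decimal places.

Point 1:
  φ: 12′ + 27″ = 12.45000′; 0 + 12.45000/60 = 0.2075000
  hemisphere S, so the sign is −
  Longitude: 26 + 56/60 + 2.5/3600 = 26.9340278
  W → negative
Point 2:
  Latitude: 1′ + 18.5″ = 1.30833′; 74 + 1.30833/60 = 74.0218056
  N ⇒ keep positive
  Longitude: 0 + 4/60 + 9.1/3600 = 0.0691944
  W ⇒ negate
Point 3:
  Latitude: 36′ + 17.8″ = 36.29667′; 53 + 36.29667/60 = 53.6049444
  N → positive
  λ: 0 + 12/60 + 13.7/3600 = 0.2038056
  E → positive
Point 4:
  Latitude: 45 + 52/60 + 55.4/3600 = 45.8820556
  S ⇒ negate
  λ: 0 + 38/60 + 22.8/3600 = 0.6396667
  hemisphere W, so the sign is −
Point 5:
  φ: 59′ + 18.92″ = 59.31533′; 87 + 59.31533/60 = 87.9885889
  N → positive
  Lon: 102° + 8/60 + 47/3600 = 102 + 0.133333 + 0.013056 = 102.1463889
  E → positive

1. -0.207500, -26.934028
2. 74.021806, -0.069194
3. 53.604944, 0.203806
4. -45.882056, -0.639667
5. 87.988589, 102.146389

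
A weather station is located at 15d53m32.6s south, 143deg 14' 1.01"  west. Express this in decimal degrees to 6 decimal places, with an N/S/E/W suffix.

Latitude: 53′ + 32.6″ = 53.54333′; 15 + 53.54333/60 = 15.8923889
λ: 143° + 14/60 + 1.01/3600 = 143 + 0.233333 + 0.000281 = 143.2336139

15.892389° S, 143.233614° W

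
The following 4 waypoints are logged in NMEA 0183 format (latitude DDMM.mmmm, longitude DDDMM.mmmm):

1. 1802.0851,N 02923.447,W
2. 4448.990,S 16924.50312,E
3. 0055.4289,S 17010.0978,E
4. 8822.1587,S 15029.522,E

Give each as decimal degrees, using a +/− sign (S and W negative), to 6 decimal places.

Point 1:
  φ: split at 2 digits → 18° and 2.0851′; 18 + 2.0851/60 = 18.0347517
  N ⇒ keep positive
  λ: degrees = first 3 digits = 29, minutes = 23.447; 29 + 23.447/60 = 29.3907833
  hemisphere W, so the sign is −
Point 2:
  φ: split at 2 digits → 44° and 48.99′; 44 + 48.99/60 = 44.8165000
  S → negative
  Longitude: split at 3 digits → 169° and 24.50312′; 169 + 24.50312/60 = 169.4083853
  E ⇒ keep positive
Point 3:
  Lat: split at 2 digits → 00° and 55.4289′; 0 + 55.4289/60 = 0.9238150
  S → negative
  Lon: degrees = first 3 digits = 170, minutes = 10.0978; 170 + 10.0978/60 = 170.1682967
  E → positive
Point 4:
  Lat: degrees = first 2 digits = 88, minutes = 22.1587; 88 + 22.1587/60 = 88.3693117
  S → negative
  λ: split at 3 digits → 150° and 29.522′; 150 + 29.522/60 = 150.4920333
  E ⇒ keep positive

1. 18.034752, -29.390783
2. -44.816500, 169.408385
3. -0.923815, 170.168297
4. -88.369312, 150.492033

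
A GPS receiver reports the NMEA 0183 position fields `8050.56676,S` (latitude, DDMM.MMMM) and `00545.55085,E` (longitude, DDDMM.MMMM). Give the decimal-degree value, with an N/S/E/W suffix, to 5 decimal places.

φ: degrees = first 2 digits = 80, minutes = 50.56676; 80 + 50.56676/60 = 80.842779
Longitude: degrees = first 3 digits = 5, minutes = 45.55085; 5 + 45.55085/60 = 5.759181

80.84278° S, 5.75918° E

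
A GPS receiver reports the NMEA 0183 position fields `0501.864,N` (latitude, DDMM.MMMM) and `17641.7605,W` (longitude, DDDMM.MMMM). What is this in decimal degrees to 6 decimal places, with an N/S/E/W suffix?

5.031067° N, 176.696008° W

Latitude: degrees = first 2 digits = 5, minutes = 1.864; 5 + 1.864/60 = 5.0310667
Lon: split at 3 digits → 176° and 41.7605′; 176 + 41.7605/60 = 176.6960083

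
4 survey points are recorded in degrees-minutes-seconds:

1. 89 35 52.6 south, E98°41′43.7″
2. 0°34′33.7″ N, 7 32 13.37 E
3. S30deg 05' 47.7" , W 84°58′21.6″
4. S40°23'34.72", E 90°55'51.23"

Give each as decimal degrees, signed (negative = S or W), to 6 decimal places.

1. -89.597944, 98.695472
2. 0.576028, 7.537047
3. -30.096583, -84.972667
4. -40.392978, 90.930897

Point 1:
  Lat: 89° + 35/60 + 52.6/3600 = 89 + 0.583333 + 0.014611 = 89.5979444
  S → negative
  λ: 98° + 41/60 + 43.7/3600 = 98 + 0.683333 + 0.012139 = 98.6954722
  E → positive
Point 2:
  Latitude: 0° + 34/60 + 33.7/3600 = 0 + 0.566667 + 0.009361 = 0.5760278
  N ⇒ keep positive
  λ: 7° + 32/60 + 13.37/3600 = 7 + 0.533333 + 0.003714 = 7.5370472
  E ⇒ keep positive
Point 3:
  Lat: 5′ + 47.7″ = 5.79500′; 30 + 5.79500/60 = 30.0965833
  S ⇒ negate
  λ: 58′ + 21.6″ = 58.36000′; 84 + 58.36000/60 = 84.9726667
  hemisphere W, so the sign is −
Point 4:
  φ: 40° + 23/60 + 34.72/3600 = 40 + 0.383333 + 0.009644 = 40.3929778
  hemisphere S, so the sign is −
  λ: 55′ + 51.23″ = 55.85383′; 90 + 55.85383/60 = 90.9308972
  E ⇒ keep positive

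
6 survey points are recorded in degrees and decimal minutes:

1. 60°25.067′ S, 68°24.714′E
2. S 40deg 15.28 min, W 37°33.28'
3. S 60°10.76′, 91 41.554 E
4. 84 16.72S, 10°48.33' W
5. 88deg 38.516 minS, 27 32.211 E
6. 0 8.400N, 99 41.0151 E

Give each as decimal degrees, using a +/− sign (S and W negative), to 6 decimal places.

1. -60.417783, 68.411900
2. -40.254667, -37.554667
3. -60.179333, 91.692567
4. -84.278667, -10.805500
5. -88.641933, 27.536850
6. 0.140000, 99.683585

Point 1:
  Latitude: 25.067′ = 0.417783°; total 60.4177833
  hemisphere S, so the sign is −
  λ: 68 + 24.714/60 = 68.4119000
  E → positive
Point 2:
  Latitude: 15.28′ = 0.254667°; total 40.2546667
  S → negative
  Lon: 37 + 33.28/60 = 37.5546667
  hemisphere W, so the sign is −
Point 3:
  Lat: 60 + 10.76/60 = 60.1793333
  S ⇒ negate
  Lon: 91 + 41.554/60 = 91.6925667
  E ⇒ keep positive
Point 4:
  Lat: 16.72′ = 0.278667°; total 84.2786667
  S → negative
  λ: 48.33′ = 0.805500°; total 10.8055000
  W ⇒ negate
Point 5:
  φ: 88 + 38.516/60 = 88.6419333
  hemisphere S, so the sign is −
  λ: 27 + 32.211/60 = 27.5368500
  E → positive
Point 6:
  φ: 0 + 8.4/60 = 0.1400000
  N → positive
  Lon: 41.0151′ = 0.683585°; total 99.6835850
  E ⇒ keep positive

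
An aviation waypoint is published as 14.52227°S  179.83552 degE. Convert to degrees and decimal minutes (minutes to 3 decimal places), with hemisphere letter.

Lat: 14° + 0.522270 × 60 = 14° 31.33620′
Longitude: 179° + 0.835520 × 60 = 179° 50.13120′

14° 31.336′ S, 179° 50.131′ E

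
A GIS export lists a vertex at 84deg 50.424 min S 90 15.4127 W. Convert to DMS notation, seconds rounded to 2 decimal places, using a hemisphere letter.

Lat: fractional minutes 0.42400 × 60 = 25.4400″
Lon: fractional minutes 0.41270 × 60 = 24.7620″

84°50′25.44″ S, 90°15′24.76″ W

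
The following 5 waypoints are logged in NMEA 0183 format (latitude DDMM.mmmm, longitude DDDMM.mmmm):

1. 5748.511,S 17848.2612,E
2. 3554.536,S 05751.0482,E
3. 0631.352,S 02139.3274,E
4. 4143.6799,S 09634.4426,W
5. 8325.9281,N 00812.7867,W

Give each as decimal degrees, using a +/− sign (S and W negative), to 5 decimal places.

1. -57.80852, 178.80435
2. -35.90893, 57.85080
3. -6.52253, 21.65546
4. -41.72800, -96.57404
5. 83.43214, -8.21311

Point 1:
  Lat: split at 2 digits → 57° and 48.511′; 57 + 48.511/60 = 57.808517
  hemisphere S, so the sign is −
  λ: degrees = first 3 digits = 178, minutes = 48.2612; 178 + 48.2612/60 = 178.804353
  E → positive
Point 2:
  Lat: degrees = first 2 digits = 35, minutes = 54.536; 35 + 54.536/60 = 35.908933
  hemisphere S, so the sign is −
  Lon: degrees = first 3 digits = 57, minutes = 51.0482; 57 + 51.0482/60 = 57.850803
  E ⇒ keep positive
Point 3:
  φ: degrees = first 2 digits = 6, minutes = 31.352; 6 + 31.352/60 = 6.522533
  S ⇒ negate
  λ: split at 3 digits → 021° and 39.3274′; 21 + 39.3274/60 = 21.655457
  E ⇒ keep positive
Point 4:
  Latitude: split at 2 digits → 41° and 43.6799′; 41 + 43.6799/60 = 41.727998
  hemisphere S, so the sign is −
  λ: split at 3 digits → 096° and 34.4426′; 96 + 34.4426/60 = 96.574043
  hemisphere W, so the sign is −
Point 5:
  Lat: split at 2 digits → 83° and 25.9281′; 83 + 25.9281/60 = 83.432135
  N → positive
  Longitude: degrees = first 3 digits = 8, minutes = 12.7867; 8 + 12.7867/60 = 8.213112
  W → negative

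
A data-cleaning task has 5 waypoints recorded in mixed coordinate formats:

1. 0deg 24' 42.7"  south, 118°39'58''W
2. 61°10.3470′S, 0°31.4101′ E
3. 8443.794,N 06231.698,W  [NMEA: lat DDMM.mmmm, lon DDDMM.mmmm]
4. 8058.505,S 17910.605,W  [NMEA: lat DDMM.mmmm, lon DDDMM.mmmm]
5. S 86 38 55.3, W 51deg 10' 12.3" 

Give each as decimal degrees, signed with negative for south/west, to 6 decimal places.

1. -0.411861, -118.666111
2. -61.172450, 0.523502
3. 84.729900, -62.528300
4. -80.975083, -179.176750
5. -86.648694, -51.170083

Point 1:
  Latitude: 24′ + 42.7″ = 24.71167′; 0 + 24.71167/60 = 0.4118611
  hemisphere S, so the sign is −
  Longitude: 118 + 39/60 + 58/3600 = 118.6661111
  W → negative
Point 2:
  φ: 10.347′ = 0.172450°; total 61.1724500
  S ⇒ negate
  Longitude: 31.4101′ = 0.523502°; total 0.5235017
  E → positive
Point 3:
  Lat: split at 2 digits → 84° and 43.794′; 84 + 43.794/60 = 84.7299000
  N ⇒ keep positive
  Longitude: split at 3 digits → 062° and 31.698′; 62 + 31.698/60 = 62.5283000
  W → negative
Point 4:
  Latitude: split at 2 digits → 80° and 58.505′; 80 + 58.505/60 = 80.9750833
  hemisphere S, so the sign is −
  λ: degrees = first 3 digits = 179, minutes = 10.605; 179 + 10.605/60 = 179.1767500
  W → negative
Point 5:
  Latitude: 38′ + 55.3″ = 38.92167′; 86 + 38.92167/60 = 86.6486944
  S ⇒ negate
  λ: 51 + 10/60 + 12.3/3600 = 51.1700833
  W → negative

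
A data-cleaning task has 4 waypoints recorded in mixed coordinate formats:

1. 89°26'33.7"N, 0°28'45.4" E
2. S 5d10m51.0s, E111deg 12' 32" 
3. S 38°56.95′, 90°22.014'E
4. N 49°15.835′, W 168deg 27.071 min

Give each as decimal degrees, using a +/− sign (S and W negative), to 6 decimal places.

Point 1:
  Lat: 89 + 26/60 + 33.7/3600 = 89.4426944
  N → positive
  Lon: 0° + 28/60 + 45.4/3600 = 0 + 0.466667 + 0.012611 = 0.4792778
  E → positive
Point 2:
  Lat: 5° + 10/60 + 51/3600 = 5 + 0.166667 + 0.014167 = 5.1808333
  hemisphere S, so the sign is −
  λ: 12′ + 32″ = 12.53333′; 111 + 12.53333/60 = 111.2088889
  E → positive
Point 3:
  Lat: 56.95′ = 0.949167°; total 38.9491667
  S ⇒ negate
  Longitude: 22.014′ = 0.366900°; total 90.3669000
  E → positive
Point 4:
  Lat: 49 + 15.835/60 = 49.2639167
  N → positive
  λ: 27.071′ = 0.451183°; total 168.4511833
  hemisphere W, so the sign is −

1. 89.442694, 0.479278
2. -5.180833, 111.208889
3. -38.949167, 90.366900
4. 49.263917, -168.451183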